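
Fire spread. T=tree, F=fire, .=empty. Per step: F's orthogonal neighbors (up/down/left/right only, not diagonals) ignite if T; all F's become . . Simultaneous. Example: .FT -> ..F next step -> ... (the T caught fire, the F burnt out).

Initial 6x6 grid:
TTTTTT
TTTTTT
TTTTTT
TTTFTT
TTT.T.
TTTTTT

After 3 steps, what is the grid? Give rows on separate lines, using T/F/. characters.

Step 1: 3 trees catch fire, 1 burn out
  TTTTTT
  TTTTTT
  TTTFTT
  TTF.FT
  TTT.T.
  TTTTTT
Step 2: 7 trees catch fire, 3 burn out
  TTTTTT
  TTTFTT
  TTF.FT
  TF...F
  TTF.F.
  TTTTTT
Step 3: 9 trees catch fire, 7 burn out
  TTTFTT
  TTF.FT
  TF...F
  F.....
  TF....
  TTFTFT

TTTFTT
TTF.FT
TF...F
F.....
TF....
TTFTFT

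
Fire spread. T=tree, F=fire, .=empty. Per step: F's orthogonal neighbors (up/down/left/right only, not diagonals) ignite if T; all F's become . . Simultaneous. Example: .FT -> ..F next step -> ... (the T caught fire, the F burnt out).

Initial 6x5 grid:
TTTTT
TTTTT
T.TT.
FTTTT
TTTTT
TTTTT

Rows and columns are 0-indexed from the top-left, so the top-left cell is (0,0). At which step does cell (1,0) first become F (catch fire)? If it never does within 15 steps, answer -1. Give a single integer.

Step 1: cell (1,0)='T' (+3 fires, +1 burnt)
Step 2: cell (1,0)='F' (+4 fires, +3 burnt)
  -> target ignites at step 2
Step 3: cell (1,0)='.' (+6 fires, +4 burnt)
Step 4: cell (1,0)='.' (+6 fires, +6 burnt)
Step 5: cell (1,0)='.' (+4 fires, +6 burnt)
Step 6: cell (1,0)='.' (+3 fires, +4 burnt)
Step 7: cell (1,0)='.' (+1 fires, +3 burnt)
Step 8: cell (1,0)='.' (+0 fires, +1 burnt)
  fire out at step 8

2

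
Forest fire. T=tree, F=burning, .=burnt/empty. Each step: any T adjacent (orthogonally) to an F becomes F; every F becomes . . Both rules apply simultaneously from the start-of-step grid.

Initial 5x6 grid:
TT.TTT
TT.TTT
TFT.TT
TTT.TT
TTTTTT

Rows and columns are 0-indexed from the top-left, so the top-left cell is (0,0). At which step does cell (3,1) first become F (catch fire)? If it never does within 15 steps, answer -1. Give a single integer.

Step 1: cell (3,1)='F' (+4 fires, +1 burnt)
  -> target ignites at step 1
Step 2: cell (3,1)='.' (+5 fires, +4 burnt)
Step 3: cell (3,1)='.' (+3 fires, +5 burnt)
Step 4: cell (3,1)='.' (+1 fires, +3 burnt)
Step 5: cell (3,1)='.' (+1 fires, +1 burnt)
Step 6: cell (3,1)='.' (+2 fires, +1 burnt)
Step 7: cell (3,1)='.' (+2 fires, +2 burnt)
Step 8: cell (3,1)='.' (+2 fires, +2 burnt)
Step 9: cell (3,1)='.' (+3 fires, +2 burnt)
Step 10: cell (3,1)='.' (+2 fires, +3 burnt)
Step 11: cell (3,1)='.' (+0 fires, +2 burnt)
  fire out at step 11

1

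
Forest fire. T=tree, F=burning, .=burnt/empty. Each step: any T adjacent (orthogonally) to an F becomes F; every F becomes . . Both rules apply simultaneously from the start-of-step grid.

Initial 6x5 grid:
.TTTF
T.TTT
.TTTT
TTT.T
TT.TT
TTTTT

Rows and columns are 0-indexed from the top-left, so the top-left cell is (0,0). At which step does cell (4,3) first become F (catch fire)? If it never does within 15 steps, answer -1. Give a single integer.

Step 1: cell (4,3)='T' (+2 fires, +1 burnt)
Step 2: cell (4,3)='T' (+3 fires, +2 burnt)
Step 3: cell (4,3)='T' (+4 fires, +3 burnt)
Step 4: cell (4,3)='T' (+2 fires, +4 burnt)
Step 5: cell (4,3)='F' (+4 fires, +2 burnt)
  -> target ignites at step 5
Step 6: cell (4,3)='.' (+2 fires, +4 burnt)
Step 7: cell (4,3)='.' (+3 fires, +2 burnt)
Step 8: cell (4,3)='.' (+2 fires, +3 burnt)
Step 9: cell (4,3)='.' (+1 fires, +2 burnt)
Step 10: cell (4,3)='.' (+0 fires, +1 burnt)
  fire out at step 10

5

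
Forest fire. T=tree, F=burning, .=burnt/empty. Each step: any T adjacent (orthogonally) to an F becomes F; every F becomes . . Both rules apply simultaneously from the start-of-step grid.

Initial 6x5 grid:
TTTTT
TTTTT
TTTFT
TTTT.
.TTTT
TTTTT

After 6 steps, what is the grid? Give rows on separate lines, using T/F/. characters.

Step 1: 4 trees catch fire, 1 burn out
  TTTTT
  TTTFT
  TTF.F
  TTTF.
  .TTTT
  TTTTT
Step 2: 6 trees catch fire, 4 burn out
  TTTFT
  TTF.F
  TF...
  TTF..
  .TTFT
  TTTTT
Step 3: 8 trees catch fire, 6 burn out
  TTF.F
  TF...
  F....
  TF...
  .TF.F
  TTTFT
Step 4: 6 trees catch fire, 8 burn out
  TF...
  F....
  .....
  F....
  .F...
  TTF.F
Step 5: 2 trees catch fire, 6 burn out
  F....
  .....
  .....
  .....
  .....
  TF...
Step 6: 1 trees catch fire, 2 burn out
  .....
  .....
  .....
  .....
  .....
  F....

.....
.....
.....
.....
.....
F....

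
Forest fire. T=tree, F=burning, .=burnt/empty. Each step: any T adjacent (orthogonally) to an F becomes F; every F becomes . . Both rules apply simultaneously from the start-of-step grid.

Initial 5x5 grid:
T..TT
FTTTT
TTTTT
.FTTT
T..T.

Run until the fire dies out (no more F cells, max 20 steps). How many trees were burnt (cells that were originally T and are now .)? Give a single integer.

Answer: 16

Derivation:
Step 1: +5 fires, +2 burnt (F count now 5)
Step 2: +3 fires, +5 burnt (F count now 3)
Step 3: +4 fires, +3 burnt (F count now 4)
Step 4: +3 fires, +4 burnt (F count now 3)
Step 5: +1 fires, +3 burnt (F count now 1)
Step 6: +0 fires, +1 burnt (F count now 0)
Fire out after step 6
Initially T: 17, now '.': 24
Total burnt (originally-T cells now '.'): 16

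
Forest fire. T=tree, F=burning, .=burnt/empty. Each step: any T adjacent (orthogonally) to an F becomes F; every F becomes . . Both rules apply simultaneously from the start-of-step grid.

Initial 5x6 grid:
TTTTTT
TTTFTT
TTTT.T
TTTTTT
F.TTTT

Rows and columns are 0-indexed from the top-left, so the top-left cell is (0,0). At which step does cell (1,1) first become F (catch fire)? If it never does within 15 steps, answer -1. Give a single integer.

Step 1: cell (1,1)='T' (+5 fires, +2 burnt)
Step 2: cell (1,1)='F' (+8 fires, +5 burnt)
  -> target ignites at step 2
Step 3: cell (1,1)='.' (+8 fires, +8 burnt)
Step 4: cell (1,1)='.' (+4 fires, +8 burnt)
Step 5: cell (1,1)='.' (+1 fires, +4 burnt)
Step 6: cell (1,1)='.' (+0 fires, +1 burnt)
  fire out at step 6

2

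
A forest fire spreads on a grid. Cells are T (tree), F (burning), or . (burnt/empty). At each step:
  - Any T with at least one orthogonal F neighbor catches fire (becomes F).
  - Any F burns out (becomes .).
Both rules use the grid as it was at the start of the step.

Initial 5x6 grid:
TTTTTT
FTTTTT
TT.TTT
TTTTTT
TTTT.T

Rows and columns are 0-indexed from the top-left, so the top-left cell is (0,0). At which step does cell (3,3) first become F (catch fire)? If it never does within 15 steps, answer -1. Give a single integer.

Step 1: cell (3,3)='T' (+3 fires, +1 burnt)
Step 2: cell (3,3)='T' (+4 fires, +3 burnt)
Step 3: cell (3,3)='T' (+4 fires, +4 burnt)
Step 4: cell (3,3)='T' (+5 fires, +4 burnt)
Step 5: cell (3,3)='F' (+5 fires, +5 burnt)
  -> target ignites at step 5
Step 6: cell (3,3)='.' (+4 fires, +5 burnt)
Step 7: cell (3,3)='.' (+1 fires, +4 burnt)
Step 8: cell (3,3)='.' (+1 fires, +1 burnt)
Step 9: cell (3,3)='.' (+0 fires, +1 burnt)
  fire out at step 9

5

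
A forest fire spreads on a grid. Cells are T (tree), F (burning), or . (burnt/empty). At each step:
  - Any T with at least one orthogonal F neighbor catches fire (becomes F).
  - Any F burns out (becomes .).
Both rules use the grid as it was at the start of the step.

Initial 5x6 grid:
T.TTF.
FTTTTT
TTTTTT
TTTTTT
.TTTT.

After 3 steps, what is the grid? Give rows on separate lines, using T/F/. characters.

Step 1: 5 trees catch fire, 2 burn out
  F.TF..
  .FTTFT
  FTTTTT
  TTTTTT
  .TTTT.
Step 2: 7 trees catch fire, 5 burn out
  ..F...
  ..FF.F
  .FTTFT
  FTTTTT
  .TTTT.
Step 3: 5 trees catch fire, 7 burn out
  ......
  ......
  ..FF.F
  .FTTFT
  .TTTT.

......
......
..FF.F
.FTTFT
.TTTT.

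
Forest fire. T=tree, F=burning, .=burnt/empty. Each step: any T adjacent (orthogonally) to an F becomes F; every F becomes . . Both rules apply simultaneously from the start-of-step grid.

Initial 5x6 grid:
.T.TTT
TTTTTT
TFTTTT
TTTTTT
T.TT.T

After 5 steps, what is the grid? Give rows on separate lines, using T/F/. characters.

Step 1: 4 trees catch fire, 1 burn out
  .T.TTT
  TFTTTT
  F.FTTT
  TFTTTT
  T.TT.T
Step 2: 6 trees catch fire, 4 burn out
  .F.TTT
  F.FTTT
  ...FTT
  F.FTTT
  T.TT.T
Step 3: 5 trees catch fire, 6 burn out
  ...TTT
  ...FTT
  ....FT
  ...FTT
  F.FT.T
Step 4: 5 trees catch fire, 5 burn out
  ...FTT
  ....FT
  .....F
  ....FT
  ...F.T
Step 5: 3 trees catch fire, 5 burn out
  ....FT
  .....F
  ......
  .....F
  .....T

....FT
.....F
......
.....F
.....T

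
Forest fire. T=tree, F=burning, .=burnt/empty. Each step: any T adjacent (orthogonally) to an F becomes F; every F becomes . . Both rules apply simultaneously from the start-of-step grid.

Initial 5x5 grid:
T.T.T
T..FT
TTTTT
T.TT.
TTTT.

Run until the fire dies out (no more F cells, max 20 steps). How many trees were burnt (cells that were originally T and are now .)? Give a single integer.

Step 1: +2 fires, +1 burnt (F count now 2)
Step 2: +4 fires, +2 burnt (F count now 4)
Step 3: +3 fires, +4 burnt (F count now 3)
Step 4: +2 fires, +3 burnt (F count now 2)
Step 5: +3 fires, +2 burnt (F count now 3)
Step 6: +2 fires, +3 burnt (F count now 2)
Step 7: +0 fires, +2 burnt (F count now 0)
Fire out after step 7
Initially T: 17, now '.': 24
Total burnt (originally-T cells now '.'): 16

Answer: 16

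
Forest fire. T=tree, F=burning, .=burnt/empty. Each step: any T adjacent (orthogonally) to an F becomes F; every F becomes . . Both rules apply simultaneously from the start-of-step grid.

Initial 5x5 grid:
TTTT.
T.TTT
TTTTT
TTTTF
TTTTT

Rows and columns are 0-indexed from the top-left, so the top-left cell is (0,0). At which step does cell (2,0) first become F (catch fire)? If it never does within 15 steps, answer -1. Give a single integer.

Step 1: cell (2,0)='T' (+3 fires, +1 burnt)
Step 2: cell (2,0)='T' (+4 fires, +3 burnt)
Step 3: cell (2,0)='T' (+4 fires, +4 burnt)
Step 4: cell (2,0)='T' (+5 fires, +4 burnt)
Step 5: cell (2,0)='F' (+3 fires, +5 burnt)
  -> target ignites at step 5
Step 6: cell (2,0)='.' (+2 fires, +3 burnt)
Step 7: cell (2,0)='.' (+1 fires, +2 burnt)
Step 8: cell (2,0)='.' (+0 fires, +1 burnt)
  fire out at step 8

5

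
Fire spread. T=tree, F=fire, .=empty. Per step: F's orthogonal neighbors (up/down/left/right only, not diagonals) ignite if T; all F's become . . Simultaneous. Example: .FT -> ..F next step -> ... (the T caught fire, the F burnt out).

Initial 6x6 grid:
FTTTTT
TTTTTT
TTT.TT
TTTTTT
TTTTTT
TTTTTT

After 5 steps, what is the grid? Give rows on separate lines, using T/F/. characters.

Step 1: 2 trees catch fire, 1 burn out
  .FTTTT
  FTTTTT
  TTT.TT
  TTTTTT
  TTTTTT
  TTTTTT
Step 2: 3 trees catch fire, 2 burn out
  ..FTTT
  .FTTTT
  FTT.TT
  TTTTTT
  TTTTTT
  TTTTTT
Step 3: 4 trees catch fire, 3 burn out
  ...FTT
  ..FTTT
  .FT.TT
  FTTTTT
  TTTTTT
  TTTTTT
Step 4: 5 trees catch fire, 4 burn out
  ....FT
  ...FTT
  ..F.TT
  .FTTTT
  FTTTTT
  TTTTTT
Step 5: 5 trees catch fire, 5 burn out
  .....F
  ....FT
  ....TT
  ..FTTT
  .FTTTT
  FTTTTT

.....F
....FT
....TT
..FTTT
.FTTTT
FTTTTT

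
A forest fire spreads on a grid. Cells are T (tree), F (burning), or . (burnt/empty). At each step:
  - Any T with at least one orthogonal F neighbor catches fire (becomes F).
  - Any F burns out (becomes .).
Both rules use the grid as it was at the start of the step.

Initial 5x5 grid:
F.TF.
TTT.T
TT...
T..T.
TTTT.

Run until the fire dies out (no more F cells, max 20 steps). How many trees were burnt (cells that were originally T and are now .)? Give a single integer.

Step 1: +2 fires, +2 burnt (F count now 2)
Step 2: +3 fires, +2 burnt (F count now 3)
Step 3: +2 fires, +3 burnt (F count now 2)
Step 4: +1 fires, +2 burnt (F count now 1)
Step 5: +1 fires, +1 burnt (F count now 1)
Step 6: +1 fires, +1 burnt (F count now 1)
Step 7: +1 fires, +1 burnt (F count now 1)
Step 8: +1 fires, +1 burnt (F count now 1)
Step 9: +0 fires, +1 burnt (F count now 0)
Fire out after step 9
Initially T: 13, now '.': 24
Total burnt (originally-T cells now '.'): 12

Answer: 12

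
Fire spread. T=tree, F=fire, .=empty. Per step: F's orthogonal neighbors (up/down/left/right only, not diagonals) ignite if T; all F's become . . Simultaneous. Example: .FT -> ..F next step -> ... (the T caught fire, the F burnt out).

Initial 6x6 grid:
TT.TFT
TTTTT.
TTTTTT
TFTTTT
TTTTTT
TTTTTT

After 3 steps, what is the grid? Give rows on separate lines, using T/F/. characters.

Step 1: 7 trees catch fire, 2 burn out
  TT.F.F
  TTTTF.
  TFTTTT
  F.FTTT
  TFTTTT
  TTTTTT
Step 2: 9 trees catch fire, 7 burn out
  TT....
  TFTF..
  F.FTFT
  ...FTT
  F.FTTT
  TFTTTT
Step 3: 9 trees catch fire, 9 burn out
  TF....
  F.F...
  ...F.F
  ....FT
  ...FTT
  F.FTTT

TF....
F.F...
...F.F
....FT
...FTT
F.FTTT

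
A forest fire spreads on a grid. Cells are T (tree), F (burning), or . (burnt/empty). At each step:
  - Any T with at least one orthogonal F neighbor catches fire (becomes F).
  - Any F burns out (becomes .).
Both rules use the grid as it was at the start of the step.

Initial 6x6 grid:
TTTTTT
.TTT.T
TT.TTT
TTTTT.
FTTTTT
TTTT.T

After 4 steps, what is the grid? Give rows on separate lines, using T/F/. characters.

Step 1: 3 trees catch fire, 1 burn out
  TTTTTT
  .TTT.T
  TT.TTT
  FTTTT.
  .FTTTT
  FTTT.T
Step 2: 4 trees catch fire, 3 burn out
  TTTTTT
  .TTT.T
  FT.TTT
  .FTTT.
  ..FTTT
  .FTT.T
Step 3: 4 trees catch fire, 4 burn out
  TTTTTT
  .TTT.T
  .F.TTT
  ..FTT.
  ...FTT
  ..FT.T
Step 4: 4 trees catch fire, 4 burn out
  TTTTTT
  .FTT.T
  ...TTT
  ...FT.
  ....FT
  ...F.T

TTTTTT
.FTT.T
...TTT
...FT.
....FT
...F.T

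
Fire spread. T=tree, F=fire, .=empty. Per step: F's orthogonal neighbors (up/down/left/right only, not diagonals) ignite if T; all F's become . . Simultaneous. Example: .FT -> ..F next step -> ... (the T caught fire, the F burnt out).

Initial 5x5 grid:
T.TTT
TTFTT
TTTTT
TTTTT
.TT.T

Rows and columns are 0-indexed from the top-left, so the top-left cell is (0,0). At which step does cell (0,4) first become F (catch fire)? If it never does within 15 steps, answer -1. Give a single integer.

Step 1: cell (0,4)='T' (+4 fires, +1 burnt)
Step 2: cell (0,4)='T' (+6 fires, +4 burnt)
Step 3: cell (0,4)='F' (+7 fires, +6 burnt)
  -> target ignites at step 3
Step 4: cell (0,4)='.' (+3 fires, +7 burnt)
Step 5: cell (0,4)='.' (+1 fires, +3 burnt)
Step 6: cell (0,4)='.' (+0 fires, +1 burnt)
  fire out at step 6

3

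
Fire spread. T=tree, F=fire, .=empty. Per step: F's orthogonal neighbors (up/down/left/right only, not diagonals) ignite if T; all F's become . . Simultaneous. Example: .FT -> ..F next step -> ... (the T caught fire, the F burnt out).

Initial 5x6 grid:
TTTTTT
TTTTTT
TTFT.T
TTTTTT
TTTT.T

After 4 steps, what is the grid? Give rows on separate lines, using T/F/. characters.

Step 1: 4 trees catch fire, 1 burn out
  TTTTTT
  TTFTTT
  TF.F.T
  TTFTTT
  TTTT.T
Step 2: 7 trees catch fire, 4 burn out
  TTFTTT
  TF.FTT
  F....T
  TF.FTT
  TTFT.T
Step 3: 8 trees catch fire, 7 burn out
  TF.FTT
  F...FT
  .....T
  F...FT
  TF.F.T
Step 4: 5 trees catch fire, 8 burn out
  F...FT
  .....F
  .....T
  .....F
  F....T

F...FT
.....F
.....T
.....F
F....T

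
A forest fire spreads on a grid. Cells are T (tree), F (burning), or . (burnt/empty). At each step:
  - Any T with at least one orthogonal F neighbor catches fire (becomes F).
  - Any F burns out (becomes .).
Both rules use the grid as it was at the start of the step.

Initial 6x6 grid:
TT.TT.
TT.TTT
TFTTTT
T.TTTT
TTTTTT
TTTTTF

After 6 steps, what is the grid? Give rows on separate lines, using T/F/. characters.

Step 1: 5 trees catch fire, 2 burn out
  TT.TT.
  TF.TTT
  F.FTTT
  T.TTTT
  TTTTTF
  TTTTF.
Step 2: 8 trees catch fire, 5 burn out
  TF.TT.
  F..TTT
  ...FTT
  F.FTTF
  TTTTF.
  TTTF..
Step 3: 10 trees catch fire, 8 burn out
  F..TT.
  ...FTT
  ....FF
  ...FF.
  FTFF..
  TTF...
Step 4: 6 trees catch fire, 10 burn out
  ...FT.
  ....FF
  ......
  ......
  .F....
  FF....
Step 5: 1 trees catch fire, 6 burn out
  ....F.
  ......
  ......
  ......
  ......
  ......
Step 6: 0 trees catch fire, 1 burn out
  ......
  ......
  ......
  ......
  ......
  ......

......
......
......
......
......
......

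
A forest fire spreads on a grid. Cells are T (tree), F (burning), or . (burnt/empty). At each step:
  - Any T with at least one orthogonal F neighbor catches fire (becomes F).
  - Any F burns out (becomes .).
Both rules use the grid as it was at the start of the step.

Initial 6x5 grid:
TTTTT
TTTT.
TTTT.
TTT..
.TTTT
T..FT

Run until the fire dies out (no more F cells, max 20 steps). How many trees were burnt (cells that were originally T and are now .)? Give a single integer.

Answer: 21

Derivation:
Step 1: +2 fires, +1 burnt (F count now 2)
Step 2: +2 fires, +2 burnt (F count now 2)
Step 3: +2 fires, +2 burnt (F count now 2)
Step 4: +2 fires, +2 burnt (F count now 2)
Step 5: +4 fires, +2 burnt (F count now 4)
Step 6: +4 fires, +4 burnt (F count now 4)
Step 7: +3 fires, +4 burnt (F count now 3)
Step 8: +2 fires, +3 burnt (F count now 2)
Step 9: +0 fires, +2 burnt (F count now 0)
Fire out after step 9
Initially T: 22, now '.': 29
Total burnt (originally-T cells now '.'): 21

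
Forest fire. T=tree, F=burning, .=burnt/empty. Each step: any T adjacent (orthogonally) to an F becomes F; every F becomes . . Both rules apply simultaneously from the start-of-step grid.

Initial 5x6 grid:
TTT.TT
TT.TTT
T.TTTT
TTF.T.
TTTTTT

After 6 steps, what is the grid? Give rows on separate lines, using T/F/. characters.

Step 1: 3 trees catch fire, 1 burn out
  TTT.TT
  TT.TTT
  T.FTTT
  TF..T.
  TTFTTT
Step 2: 4 trees catch fire, 3 burn out
  TTT.TT
  TT.TTT
  T..FTT
  F...T.
  TF.FTT
Step 3: 5 trees catch fire, 4 burn out
  TTT.TT
  TT.FTT
  F...FT
  ....T.
  F...FT
Step 4: 5 trees catch fire, 5 burn out
  TTT.TT
  FT..FT
  .....F
  ....F.
  .....F
Step 5: 4 trees catch fire, 5 burn out
  FTT.FT
  .F...F
  ......
  ......
  ......
Step 6: 2 trees catch fire, 4 burn out
  .FT..F
  ......
  ......
  ......
  ......

.FT..F
......
......
......
......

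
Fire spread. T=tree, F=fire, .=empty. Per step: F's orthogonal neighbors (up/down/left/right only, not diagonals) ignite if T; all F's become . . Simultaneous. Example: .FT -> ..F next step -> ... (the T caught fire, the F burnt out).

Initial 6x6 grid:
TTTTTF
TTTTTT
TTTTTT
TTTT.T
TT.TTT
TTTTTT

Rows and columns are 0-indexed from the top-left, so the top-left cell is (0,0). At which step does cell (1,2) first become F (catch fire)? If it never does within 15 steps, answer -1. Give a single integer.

Step 1: cell (1,2)='T' (+2 fires, +1 burnt)
Step 2: cell (1,2)='T' (+3 fires, +2 burnt)
Step 3: cell (1,2)='T' (+4 fires, +3 burnt)
Step 4: cell (1,2)='F' (+4 fires, +4 burnt)
  -> target ignites at step 4
Step 5: cell (1,2)='.' (+6 fires, +4 burnt)
Step 6: cell (1,2)='.' (+5 fires, +6 burnt)
Step 7: cell (1,2)='.' (+3 fires, +5 burnt)
Step 8: cell (1,2)='.' (+3 fires, +3 burnt)
Step 9: cell (1,2)='.' (+2 fires, +3 burnt)
Step 10: cell (1,2)='.' (+1 fires, +2 burnt)
Step 11: cell (1,2)='.' (+0 fires, +1 burnt)
  fire out at step 11

4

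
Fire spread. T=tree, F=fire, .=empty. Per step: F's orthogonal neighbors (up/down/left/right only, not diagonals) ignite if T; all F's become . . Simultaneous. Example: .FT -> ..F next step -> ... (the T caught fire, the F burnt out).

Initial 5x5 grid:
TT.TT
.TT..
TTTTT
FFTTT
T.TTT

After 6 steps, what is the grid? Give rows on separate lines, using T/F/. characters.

Step 1: 4 trees catch fire, 2 burn out
  TT.TT
  .TT..
  FFTTT
  ..FTT
  F.TTT
Step 2: 4 trees catch fire, 4 burn out
  TT.TT
  .FT..
  ..FTT
  ...FT
  ..FTT
Step 3: 5 trees catch fire, 4 burn out
  TF.TT
  ..F..
  ...FT
  ....F
  ...FT
Step 4: 3 trees catch fire, 5 burn out
  F..TT
  .....
  ....F
  .....
  ....F
Step 5: 0 trees catch fire, 3 burn out
  ...TT
  .....
  .....
  .....
  .....
Step 6: 0 trees catch fire, 0 burn out
  ...TT
  .....
  .....
  .....
  .....

...TT
.....
.....
.....
.....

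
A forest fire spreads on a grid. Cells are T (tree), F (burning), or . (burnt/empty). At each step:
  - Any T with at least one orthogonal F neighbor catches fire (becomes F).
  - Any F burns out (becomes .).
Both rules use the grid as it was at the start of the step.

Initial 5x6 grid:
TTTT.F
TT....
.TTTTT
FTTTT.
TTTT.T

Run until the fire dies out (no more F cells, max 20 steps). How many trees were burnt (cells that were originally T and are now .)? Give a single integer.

Step 1: +2 fires, +2 burnt (F count now 2)
Step 2: +3 fires, +2 burnt (F count now 3)
Step 3: +4 fires, +3 burnt (F count now 4)
Step 4: +5 fires, +4 burnt (F count now 5)
Step 5: +3 fires, +5 burnt (F count now 3)
Step 6: +2 fires, +3 burnt (F count now 2)
Step 7: +0 fires, +2 burnt (F count now 0)
Fire out after step 7
Initially T: 20, now '.': 29
Total burnt (originally-T cells now '.'): 19

Answer: 19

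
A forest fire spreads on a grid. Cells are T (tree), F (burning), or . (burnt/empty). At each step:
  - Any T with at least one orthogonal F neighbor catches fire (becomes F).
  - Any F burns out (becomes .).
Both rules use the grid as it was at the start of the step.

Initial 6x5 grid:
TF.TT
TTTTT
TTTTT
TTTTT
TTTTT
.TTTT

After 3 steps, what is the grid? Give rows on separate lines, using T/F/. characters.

Step 1: 2 trees catch fire, 1 burn out
  F..TT
  TFTTT
  TTTTT
  TTTTT
  TTTTT
  .TTTT
Step 2: 3 trees catch fire, 2 burn out
  ...TT
  F.FTT
  TFTTT
  TTTTT
  TTTTT
  .TTTT
Step 3: 4 trees catch fire, 3 burn out
  ...TT
  ...FT
  F.FTT
  TFTTT
  TTTTT
  .TTTT

...TT
...FT
F.FTT
TFTTT
TTTTT
.TTTT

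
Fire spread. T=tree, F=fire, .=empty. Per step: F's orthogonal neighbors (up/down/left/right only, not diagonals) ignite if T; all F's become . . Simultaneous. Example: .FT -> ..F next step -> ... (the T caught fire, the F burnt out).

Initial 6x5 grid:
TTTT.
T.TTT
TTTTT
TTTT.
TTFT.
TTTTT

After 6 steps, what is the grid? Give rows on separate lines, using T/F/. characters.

Step 1: 4 trees catch fire, 1 burn out
  TTTT.
  T.TTT
  TTTTT
  TTFT.
  TF.F.
  TTFTT
Step 2: 6 trees catch fire, 4 burn out
  TTTT.
  T.TTT
  TTFTT
  TF.F.
  F....
  TF.FT
Step 3: 6 trees catch fire, 6 burn out
  TTTT.
  T.FTT
  TF.FT
  F....
  .....
  F...F
Step 4: 4 trees catch fire, 6 burn out
  TTFT.
  T..FT
  F...F
  .....
  .....
  .....
Step 5: 4 trees catch fire, 4 burn out
  TF.F.
  F...F
  .....
  .....
  .....
  .....
Step 6: 1 trees catch fire, 4 burn out
  F....
  .....
  .....
  .....
  .....
  .....

F....
.....
.....
.....
.....
.....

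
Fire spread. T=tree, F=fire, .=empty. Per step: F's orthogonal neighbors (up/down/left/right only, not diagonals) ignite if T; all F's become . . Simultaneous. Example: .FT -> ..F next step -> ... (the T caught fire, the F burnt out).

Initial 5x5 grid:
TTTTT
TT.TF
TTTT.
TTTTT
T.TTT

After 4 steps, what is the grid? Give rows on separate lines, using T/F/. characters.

Step 1: 2 trees catch fire, 1 burn out
  TTTTF
  TT.F.
  TTTT.
  TTTTT
  T.TTT
Step 2: 2 trees catch fire, 2 burn out
  TTTF.
  TT...
  TTTF.
  TTTTT
  T.TTT
Step 3: 3 trees catch fire, 2 burn out
  TTF..
  TT...
  TTF..
  TTTFT
  T.TTT
Step 4: 5 trees catch fire, 3 burn out
  TF...
  TT...
  TF...
  TTF.F
  T.TFT

TF...
TT...
TF...
TTF.F
T.TFT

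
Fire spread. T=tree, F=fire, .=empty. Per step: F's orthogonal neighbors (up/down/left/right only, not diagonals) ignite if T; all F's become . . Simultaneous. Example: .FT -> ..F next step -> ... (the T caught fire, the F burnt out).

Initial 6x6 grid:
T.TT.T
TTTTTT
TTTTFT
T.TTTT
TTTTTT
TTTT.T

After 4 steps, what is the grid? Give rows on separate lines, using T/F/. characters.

Step 1: 4 trees catch fire, 1 burn out
  T.TT.T
  TTTTFT
  TTTF.F
  T.TTFT
  TTTTTT
  TTTT.T
Step 2: 6 trees catch fire, 4 burn out
  T.TT.T
  TTTF.F
  TTF...
  T.TF.F
  TTTTFT
  TTTT.T
Step 3: 7 trees catch fire, 6 burn out
  T.TF.F
  TTF...
  TF....
  T.F...
  TTTF.F
  TTTT.T
Step 4: 6 trees catch fire, 7 burn out
  T.F...
  TF....
  F.....
  T.....
  TTF...
  TTTF.F

T.F...
TF....
F.....
T.....
TTF...
TTTF.F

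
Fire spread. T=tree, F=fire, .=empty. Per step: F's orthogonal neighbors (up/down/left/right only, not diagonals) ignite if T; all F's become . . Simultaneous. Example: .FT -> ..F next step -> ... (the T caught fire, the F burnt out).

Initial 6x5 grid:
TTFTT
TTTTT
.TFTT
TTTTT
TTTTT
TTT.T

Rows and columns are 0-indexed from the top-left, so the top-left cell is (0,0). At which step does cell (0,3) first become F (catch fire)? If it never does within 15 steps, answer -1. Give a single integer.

Step 1: cell (0,3)='F' (+6 fires, +2 burnt)
  -> target ignites at step 1
Step 2: cell (0,3)='.' (+8 fires, +6 burnt)
Step 3: cell (0,3)='.' (+7 fires, +8 burnt)
Step 4: cell (0,3)='.' (+3 fires, +7 burnt)
Step 5: cell (0,3)='.' (+2 fires, +3 burnt)
Step 6: cell (0,3)='.' (+0 fires, +2 burnt)
  fire out at step 6

1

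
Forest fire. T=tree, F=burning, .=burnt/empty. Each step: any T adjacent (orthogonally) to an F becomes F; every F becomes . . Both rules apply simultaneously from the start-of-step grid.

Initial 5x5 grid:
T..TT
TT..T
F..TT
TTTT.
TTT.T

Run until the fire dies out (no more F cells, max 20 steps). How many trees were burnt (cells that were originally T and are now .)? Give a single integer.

Step 1: +2 fires, +1 burnt (F count now 2)
Step 2: +4 fires, +2 burnt (F count now 4)
Step 3: +2 fires, +4 burnt (F count now 2)
Step 4: +2 fires, +2 burnt (F count now 2)
Step 5: +1 fires, +2 burnt (F count now 1)
Step 6: +1 fires, +1 burnt (F count now 1)
Step 7: +1 fires, +1 burnt (F count now 1)
Step 8: +1 fires, +1 burnt (F count now 1)
Step 9: +1 fires, +1 burnt (F count now 1)
Step 10: +0 fires, +1 burnt (F count now 0)
Fire out after step 10
Initially T: 16, now '.': 24
Total burnt (originally-T cells now '.'): 15

Answer: 15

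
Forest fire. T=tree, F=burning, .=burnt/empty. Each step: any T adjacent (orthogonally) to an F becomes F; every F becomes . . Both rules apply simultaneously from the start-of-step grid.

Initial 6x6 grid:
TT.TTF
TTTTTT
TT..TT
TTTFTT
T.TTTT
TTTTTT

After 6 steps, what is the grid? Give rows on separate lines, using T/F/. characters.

Step 1: 5 trees catch fire, 2 burn out
  TT.TF.
  TTTTTF
  TT..TT
  TTF.FT
  T.TFTT
  TTTTTT
Step 2: 9 trees catch fire, 5 burn out
  TT.F..
  TTTTF.
  TT..FF
  TF...F
  T.F.FT
  TTTFTT
Step 3: 6 trees catch fire, 9 burn out
  TT....
  TTTF..
  TF....
  F.....
  T....F
  TTF.FT
Step 4: 6 trees catch fire, 6 burn out
  TT....
  TFF...
  F.....
  ......
  F.....
  TF...F
Step 5: 3 trees catch fire, 6 burn out
  TF....
  F.....
  ......
  ......
  ......
  F.....
Step 6: 1 trees catch fire, 3 burn out
  F.....
  ......
  ......
  ......
  ......
  ......

F.....
......
......
......
......
......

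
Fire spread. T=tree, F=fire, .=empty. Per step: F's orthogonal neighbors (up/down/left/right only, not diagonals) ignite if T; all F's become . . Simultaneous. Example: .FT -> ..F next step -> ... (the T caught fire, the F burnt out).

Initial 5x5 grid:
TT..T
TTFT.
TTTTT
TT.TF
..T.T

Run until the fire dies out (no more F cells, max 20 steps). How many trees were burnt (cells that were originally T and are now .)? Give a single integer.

Step 1: +6 fires, +2 burnt (F count now 6)
Step 2: +4 fires, +6 burnt (F count now 4)
Step 3: +3 fires, +4 burnt (F count now 3)
Step 4: +1 fires, +3 burnt (F count now 1)
Step 5: +0 fires, +1 burnt (F count now 0)
Fire out after step 5
Initially T: 16, now '.': 23
Total burnt (originally-T cells now '.'): 14

Answer: 14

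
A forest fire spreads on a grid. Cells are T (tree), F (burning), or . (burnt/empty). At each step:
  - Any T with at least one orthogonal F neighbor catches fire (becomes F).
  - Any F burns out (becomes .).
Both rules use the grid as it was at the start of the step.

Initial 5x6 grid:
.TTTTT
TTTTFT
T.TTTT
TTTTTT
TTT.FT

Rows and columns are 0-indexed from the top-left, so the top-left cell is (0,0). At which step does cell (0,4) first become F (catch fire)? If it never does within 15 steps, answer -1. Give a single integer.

Step 1: cell (0,4)='F' (+6 fires, +2 burnt)
  -> target ignites at step 1
Step 2: cell (0,4)='.' (+7 fires, +6 burnt)
Step 3: cell (0,4)='.' (+4 fires, +7 burnt)
Step 4: cell (0,4)='.' (+4 fires, +4 burnt)
Step 5: cell (0,4)='.' (+3 fires, +4 burnt)
Step 6: cell (0,4)='.' (+1 fires, +3 burnt)
Step 7: cell (0,4)='.' (+0 fires, +1 burnt)
  fire out at step 7

1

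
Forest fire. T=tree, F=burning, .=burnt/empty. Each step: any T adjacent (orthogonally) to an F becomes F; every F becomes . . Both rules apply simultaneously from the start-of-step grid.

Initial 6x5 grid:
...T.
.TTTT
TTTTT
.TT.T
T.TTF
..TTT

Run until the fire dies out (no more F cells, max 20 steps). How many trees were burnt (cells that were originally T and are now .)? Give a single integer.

Step 1: +3 fires, +1 burnt (F count now 3)
Step 2: +3 fires, +3 burnt (F count now 3)
Step 3: +4 fires, +3 burnt (F count now 4)
Step 4: +3 fires, +4 burnt (F count now 3)
Step 5: +3 fires, +3 burnt (F count now 3)
Step 6: +2 fires, +3 burnt (F count now 2)
Step 7: +0 fires, +2 burnt (F count now 0)
Fire out after step 7
Initially T: 19, now '.': 29
Total burnt (originally-T cells now '.'): 18

Answer: 18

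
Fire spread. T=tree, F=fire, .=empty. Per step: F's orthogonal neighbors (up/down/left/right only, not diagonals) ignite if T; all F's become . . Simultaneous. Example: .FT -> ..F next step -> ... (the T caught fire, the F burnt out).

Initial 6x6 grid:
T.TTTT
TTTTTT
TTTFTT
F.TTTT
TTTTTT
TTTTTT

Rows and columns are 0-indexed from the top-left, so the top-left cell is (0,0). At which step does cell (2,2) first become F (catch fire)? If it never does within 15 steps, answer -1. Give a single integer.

Step 1: cell (2,2)='F' (+6 fires, +2 burnt)
  -> target ignites at step 1
Step 2: cell (2,2)='.' (+11 fires, +6 burnt)
Step 3: cell (2,2)='.' (+10 fires, +11 burnt)
Step 4: cell (2,2)='.' (+4 fires, +10 burnt)
Step 5: cell (2,2)='.' (+1 fires, +4 burnt)
Step 6: cell (2,2)='.' (+0 fires, +1 burnt)
  fire out at step 6

1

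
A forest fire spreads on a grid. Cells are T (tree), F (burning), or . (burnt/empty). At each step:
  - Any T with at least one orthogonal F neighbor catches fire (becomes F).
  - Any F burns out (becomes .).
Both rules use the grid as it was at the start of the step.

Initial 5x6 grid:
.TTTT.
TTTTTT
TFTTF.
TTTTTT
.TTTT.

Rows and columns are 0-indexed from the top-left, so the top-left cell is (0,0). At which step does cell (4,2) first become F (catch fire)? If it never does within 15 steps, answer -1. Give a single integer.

Step 1: cell (4,2)='T' (+7 fires, +2 burnt)
Step 2: cell (4,2)='T' (+12 fires, +7 burnt)
Step 3: cell (4,2)='F' (+4 fires, +12 burnt)
  -> target ignites at step 3
Step 4: cell (4,2)='.' (+0 fires, +4 burnt)
  fire out at step 4

3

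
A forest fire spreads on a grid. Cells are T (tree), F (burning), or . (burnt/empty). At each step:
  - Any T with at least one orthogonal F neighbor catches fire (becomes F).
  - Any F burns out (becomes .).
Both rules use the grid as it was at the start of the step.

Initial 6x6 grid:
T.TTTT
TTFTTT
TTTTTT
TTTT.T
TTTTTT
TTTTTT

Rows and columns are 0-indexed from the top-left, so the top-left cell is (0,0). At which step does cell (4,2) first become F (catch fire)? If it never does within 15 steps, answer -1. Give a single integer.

Step 1: cell (4,2)='T' (+4 fires, +1 burnt)
Step 2: cell (4,2)='T' (+6 fires, +4 burnt)
Step 3: cell (4,2)='F' (+8 fires, +6 burnt)
  -> target ignites at step 3
Step 4: cell (4,2)='.' (+6 fires, +8 burnt)
Step 5: cell (4,2)='.' (+5 fires, +6 burnt)
Step 6: cell (4,2)='.' (+3 fires, +5 burnt)
Step 7: cell (4,2)='.' (+1 fires, +3 burnt)
Step 8: cell (4,2)='.' (+0 fires, +1 burnt)
  fire out at step 8

3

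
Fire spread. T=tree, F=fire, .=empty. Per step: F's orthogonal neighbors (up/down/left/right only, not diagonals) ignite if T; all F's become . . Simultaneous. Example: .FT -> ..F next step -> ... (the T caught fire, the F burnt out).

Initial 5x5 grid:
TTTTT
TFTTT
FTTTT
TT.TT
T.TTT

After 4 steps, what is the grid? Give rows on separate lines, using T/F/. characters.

Step 1: 5 trees catch fire, 2 burn out
  TFTTT
  F.FTT
  .FTTT
  FT.TT
  T.TTT
Step 2: 6 trees catch fire, 5 burn out
  F.FTT
  ...FT
  ..FTT
  .F.TT
  F.TTT
Step 3: 3 trees catch fire, 6 burn out
  ...FT
  ....F
  ...FT
  ...TT
  ..TTT
Step 4: 3 trees catch fire, 3 burn out
  ....F
  .....
  ....F
  ...FT
  ..TTT

....F
.....
....F
...FT
..TTT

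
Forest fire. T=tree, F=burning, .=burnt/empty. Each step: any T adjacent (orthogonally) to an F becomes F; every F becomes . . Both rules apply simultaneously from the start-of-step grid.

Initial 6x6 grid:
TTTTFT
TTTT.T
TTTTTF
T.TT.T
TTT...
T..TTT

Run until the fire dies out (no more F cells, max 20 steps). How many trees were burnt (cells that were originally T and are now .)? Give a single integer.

Step 1: +5 fires, +2 burnt (F count now 5)
Step 2: +3 fires, +5 burnt (F count now 3)
Step 3: +4 fires, +3 burnt (F count now 4)
Step 4: +4 fires, +4 burnt (F count now 4)
Step 5: +3 fires, +4 burnt (F count now 3)
Step 6: +2 fires, +3 burnt (F count now 2)
Step 7: +1 fires, +2 burnt (F count now 1)
Step 8: +1 fires, +1 burnt (F count now 1)
Step 9: +0 fires, +1 burnt (F count now 0)
Fire out after step 9
Initially T: 26, now '.': 33
Total burnt (originally-T cells now '.'): 23

Answer: 23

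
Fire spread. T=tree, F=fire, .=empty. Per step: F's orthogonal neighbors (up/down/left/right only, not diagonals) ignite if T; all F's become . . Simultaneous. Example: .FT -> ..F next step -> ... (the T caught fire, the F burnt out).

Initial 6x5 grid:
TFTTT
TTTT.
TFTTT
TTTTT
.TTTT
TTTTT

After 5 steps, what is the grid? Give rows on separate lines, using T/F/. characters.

Step 1: 6 trees catch fire, 2 burn out
  F.FTT
  TFTT.
  F.FTT
  TFTTT
  .TTTT
  TTTTT
Step 2: 7 trees catch fire, 6 burn out
  ...FT
  F.FT.
  ...FT
  F.FTT
  .FTTT
  TTTTT
Step 3: 6 trees catch fire, 7 burn out
  ....F
  ...F.
  ....F
  ...FT
  ..FTT
  TFTTT
Step 4: 4 trees catch fire, 6 burn out
  .....
  .....
  .....
  ....F
  ...FT
  F.FTT
Step 5: 2 trees catch fire, 4 burn out
  .....
  .....
  .....
  .....
  ....F
  ...FT

.....
.....
.....
.....
....F
...FT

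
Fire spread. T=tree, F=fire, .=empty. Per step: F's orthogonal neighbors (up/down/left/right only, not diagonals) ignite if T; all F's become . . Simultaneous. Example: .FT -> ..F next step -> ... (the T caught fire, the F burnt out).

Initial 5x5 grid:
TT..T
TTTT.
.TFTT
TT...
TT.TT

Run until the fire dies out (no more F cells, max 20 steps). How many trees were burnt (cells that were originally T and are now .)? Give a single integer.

Step 1: +3 fires, +1 burnt (F count now 3)
Step 2: +4 fires, +3 burnt (F count now 4)
Step 3: +4 fires, +4 burnt (F count now 4)
Step 4: +2 fires, +4 burnt (F count now 2)
Step 5: +0 fires, +2 burnt (F count now 0)
Fire out after step 5
Initially T: 16, now '.': 22
Total burnt (originally-T cells now '.'): 13

Answer: 13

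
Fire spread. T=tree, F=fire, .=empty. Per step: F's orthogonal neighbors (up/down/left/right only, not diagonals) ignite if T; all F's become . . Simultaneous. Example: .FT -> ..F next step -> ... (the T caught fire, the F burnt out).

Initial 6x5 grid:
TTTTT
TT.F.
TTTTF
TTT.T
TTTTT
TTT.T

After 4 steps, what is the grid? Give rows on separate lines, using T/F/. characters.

Step 1: 3 trees catch fire, 2 burn out
  TTTFT
  TT...
  TTTF.
  TTT.F
  TTTTT
  TTT.T
Step 2: 4 trees catch fire, 3 burn out
  TTF.F
  TT...
  TTF..
  TTT..
  TTTTF
  TTT.T
Step 3: 5 trees catch fire, 4 burn out
  TF...
  TT...
  TF...
  TTF..
  TTTF.
  TTT.F
Step 4: 5 trees catch fire, 5 burn out
  F....
  TF...
  F....
  TF...
  TTF..
  TTT..

F....
TF...
F....
TF...
TTF..
TTT..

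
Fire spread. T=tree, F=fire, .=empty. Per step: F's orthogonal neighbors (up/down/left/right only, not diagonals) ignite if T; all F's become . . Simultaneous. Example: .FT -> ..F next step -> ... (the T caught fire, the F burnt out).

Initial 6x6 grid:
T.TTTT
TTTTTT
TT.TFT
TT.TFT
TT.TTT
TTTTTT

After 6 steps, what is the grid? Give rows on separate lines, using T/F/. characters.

Step 1: 6 trees catch fire, 2 burn out
  T.TTTT
  TTTTFT
  TT.F.F
  TT.F.F
  TT.TFT
  TTTTTT
Step 2: 6 trees catch fire, 6 burn out
  T.TTFT
  TTTF.F
  TT....
  TT....
  TT.F.F
  TTTTFT
Step 3: 5 trees catch fire, 6 burn out
  T.TF.F
  TTF...
  TT....
  TT....
  TT....
  TTTF.F
Step 4: 3 trees catch fire, 5 burn out
  T.F...
  TF....
  TT....
  TT....
  TT....
  TTF...
Step 5: 3 trees catch fire, 3 burn out
  T.....
  F.....
  TF....
  TT....
  TT....
  TF....
Step 6: 5 trees catch fire, 3 burn out
  F.....
  ......
  F.....
  TF....
  TF....
  F.....

F.....
......
F.....
TF....
TF....
F.....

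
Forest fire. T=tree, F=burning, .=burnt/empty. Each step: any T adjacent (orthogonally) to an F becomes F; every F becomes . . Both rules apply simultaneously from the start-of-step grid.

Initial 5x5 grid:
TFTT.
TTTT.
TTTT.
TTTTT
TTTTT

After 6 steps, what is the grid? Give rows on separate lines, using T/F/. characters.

Step 1: 3 trees catch fire, 1 burn out
  F.FT.
  TFTT.
  TTTT.
  TTTTT
  TTTTT
Step 2: 4 trees catch fire, 3 burn out
  ...F.
  F.FT.
  TFTT.
  TTTTT
  TTTTT
Step 3: 4 trees catch fire, 4 burn out
  .....
  ...F.
  F.FT.
  TFTTT
  TTTTT
Step 4: 4 trees catch fire, 4 burn out
  .....
  .....
  ...F.
  F.FTT
  TFTTT
Step 5: 3 trees catch fire, 4 burn out
  .....
  .....
  .....
  ...FT
  F.FTT
Step 6: 2 trees catch fire, 3 burn out
  .....
  .....
  .....
  ....F
  ...FT

.....
.....
.....
....F
...FT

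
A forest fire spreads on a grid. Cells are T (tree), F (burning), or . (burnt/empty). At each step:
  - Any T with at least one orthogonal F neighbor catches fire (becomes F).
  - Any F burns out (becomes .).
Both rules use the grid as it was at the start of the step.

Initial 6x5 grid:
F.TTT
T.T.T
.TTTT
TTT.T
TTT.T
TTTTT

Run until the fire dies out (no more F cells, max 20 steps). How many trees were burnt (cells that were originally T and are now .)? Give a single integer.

Answer: 1

Derivation:
Step 1: +1 fires, +1 burnt (F count now 1)
Step 2: +0 fires, +1 burnt (F count now 0)
Fire out after step 2
Initially T: 23, now '.': 8
Total burnt (originally-T cells now '.'): 1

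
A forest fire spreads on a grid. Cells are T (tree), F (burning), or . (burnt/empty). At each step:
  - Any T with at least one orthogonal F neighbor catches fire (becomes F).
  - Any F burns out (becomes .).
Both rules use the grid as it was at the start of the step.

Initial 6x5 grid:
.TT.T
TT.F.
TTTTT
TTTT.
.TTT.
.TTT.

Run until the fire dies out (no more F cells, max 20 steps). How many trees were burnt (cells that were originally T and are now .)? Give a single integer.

Answer: 19

Derivation:
Step 1: +1 fires, +1 burnt (F count now 1)
Step 2: +3 fires, +1 burnt (F count now 3)
Step 3: +3 fires, +3 burnt (F count now 3)
Step 4: +5 fires, +3 burnt (F count now 5)
Step 5: +5 fires, +5 burnt (F count now 5)
Step 6: +2 fires, +5 burnt (F count now 2)
Step 7: +0 fires, +2 burnt (F count now 0)
Fire out after step 7
Initially T: 20, now '.': 29
Total burnt (originally-T cells now '.'): 19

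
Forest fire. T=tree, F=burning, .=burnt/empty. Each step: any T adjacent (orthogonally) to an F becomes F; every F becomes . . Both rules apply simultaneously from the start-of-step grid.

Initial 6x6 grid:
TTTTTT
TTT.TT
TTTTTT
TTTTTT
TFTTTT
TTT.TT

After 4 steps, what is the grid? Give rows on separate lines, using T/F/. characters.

Step 1: 4 trees catch fire, 1 burn out
  TTTTTT
  TTT.TT
  TTTTTT
  TFTTTT
  F.FTTT
  TFT.TT
Step 2: 6 trees catch fire, 4 burn out
  TTTTTT
  TTT.TT
  TFTTTT
  F.FTTT
  ...FTT
  F.F.TT
Step 3: 5 trees catch fire, 6 burn out
  TTTTTT
  TFT.TT
  F.FTTT
  ...FTT
  ....FT
  ....TT
Step 4: 7 trees catch fire, 5 burn out
  TFTTTT
  F.F.TT
  ...FTT
  ....FT
  .....F
  ....FT

TFTTTT
F.F.TT
...FTT
....FT
.....F
....FT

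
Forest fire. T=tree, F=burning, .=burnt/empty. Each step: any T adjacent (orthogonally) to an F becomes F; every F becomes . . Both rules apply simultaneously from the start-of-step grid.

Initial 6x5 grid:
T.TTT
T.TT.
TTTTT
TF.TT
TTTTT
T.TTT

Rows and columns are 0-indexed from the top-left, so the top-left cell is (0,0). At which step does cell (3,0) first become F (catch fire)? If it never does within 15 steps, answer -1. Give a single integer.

Step 1: cell (3,0)='F' (+3 fires, +1 burnt)
  -> target ignites at step 1
Step 2: cell (3,0)='.' (+4 fires, +3 burnt)
Step 3: cell (3,0)='.' (+6 fires, +4 burnt)
Step 4: cell (3,0)='.' (+7 fires, +6 burnt)
Step 5: cell (3,0)='.' (+3 fires, +7 burnt)
Step 6: cell (3,0)='.' (+1 fires, +3 burnt)
Step 7: cell (3,0)='.' (+0 fires, +1 burnt)
  fire out at step 7

1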